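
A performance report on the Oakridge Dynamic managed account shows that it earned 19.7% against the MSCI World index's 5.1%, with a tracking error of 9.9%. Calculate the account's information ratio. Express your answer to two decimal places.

IR = (Rp − Rb) / TE = (19.7% − 5.1%) / 9.9% = 14.60% / 9.9% = 1.4747

1.47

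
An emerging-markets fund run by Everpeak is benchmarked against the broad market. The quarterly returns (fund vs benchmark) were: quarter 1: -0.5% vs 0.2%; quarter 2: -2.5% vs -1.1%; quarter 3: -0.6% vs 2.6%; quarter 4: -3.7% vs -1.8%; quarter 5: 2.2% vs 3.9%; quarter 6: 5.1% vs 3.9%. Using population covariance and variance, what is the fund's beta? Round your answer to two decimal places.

r̄p = 0.0000%,  r̄m = 1.2833%
Cov = Σ(rp − r̄p)(rm − r̄m) / 6 = 6.0367
Var(rm) = Σ(rm − r̄m)² / 6 = 5.2981
β = Cov / Var = 6.0367 / 5.2981 = 1.1394

1.14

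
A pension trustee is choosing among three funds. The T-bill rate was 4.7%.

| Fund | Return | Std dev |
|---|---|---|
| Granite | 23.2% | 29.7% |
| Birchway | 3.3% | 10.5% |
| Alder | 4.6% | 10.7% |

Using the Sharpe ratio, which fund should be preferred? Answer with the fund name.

Granite: Sharpe ratio = (23.2% − 4.7%) / 29.7% = 0.623
Birchway: Sharpe ratio = (3.3% − 4.7%) / 10.5% = -0.133
Alder: Sharpe ratio = (4.6% − 4.7%) / 10.7% = -0.009
Highest: Granite (0.623).

Granite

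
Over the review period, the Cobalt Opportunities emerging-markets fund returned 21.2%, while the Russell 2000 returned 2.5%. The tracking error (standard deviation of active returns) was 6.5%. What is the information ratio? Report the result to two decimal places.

IR = (Rp − Rb) / TE = (21.2% − 2.5%) / 6.5% = 18.70% / 6.5% = 2.8769

2.88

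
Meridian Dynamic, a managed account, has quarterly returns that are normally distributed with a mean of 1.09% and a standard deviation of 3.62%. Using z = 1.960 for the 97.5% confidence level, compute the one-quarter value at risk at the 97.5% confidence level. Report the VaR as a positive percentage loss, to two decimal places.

VaR (as % loss) = −(μ − z·σ) = −(1.09% − 1.960 × 3.62%) = −(-6.0052%) = 6.0052%

6.01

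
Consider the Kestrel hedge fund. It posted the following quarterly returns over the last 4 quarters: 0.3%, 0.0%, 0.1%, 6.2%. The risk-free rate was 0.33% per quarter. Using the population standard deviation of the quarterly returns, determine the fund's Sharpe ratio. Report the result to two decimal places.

0.50

r̄ = (0.3 + 0 + 0.1 + 6.2) / 4 = 6.60 / 4 = 1.6500%
Σ(r − r̄)² = (0.3 − 1.6500)² + (0 − 1.6500)² + (0.1 − 1.6500)² + … = 27.6500
population σ = √(27.6500 / 4) = √6.9125 = 2.6292%
Sharpe = (r̄ − rf) / σ = (1.6500 − 0.33) / 2.6292 = 1.3200 / 2.6292 = 0.5021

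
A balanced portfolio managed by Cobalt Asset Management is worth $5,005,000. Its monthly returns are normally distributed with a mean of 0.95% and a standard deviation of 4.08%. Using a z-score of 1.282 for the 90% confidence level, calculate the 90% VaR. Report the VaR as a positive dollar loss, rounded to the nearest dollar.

$214,242

Return at the 90% tail: μ − z·σ = 0.95% − 1.282 × 4.08% = 0.95 − 5.23056 = -4.28056%
VaR = −(-4.28056%) × $5,005,000 = 4.28056% × $5,005,000 = $214,242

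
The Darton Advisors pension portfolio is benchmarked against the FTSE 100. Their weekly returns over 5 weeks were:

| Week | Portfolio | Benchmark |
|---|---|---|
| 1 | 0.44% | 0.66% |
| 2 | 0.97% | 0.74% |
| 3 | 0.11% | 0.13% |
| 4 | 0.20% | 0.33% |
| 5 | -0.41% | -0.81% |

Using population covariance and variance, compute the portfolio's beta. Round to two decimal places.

r̄p = 0.2620%,  r̄m = 0.2100%
Cov = Σ(rp − r̄p)(rm − r̄m) / 5 = 0.2291
Var(rm) = Σ(rm − r̄m)² / 5 = 0.3089
β = Cov / Var = 0.2291 / 0.3089 = 0.7417

0.74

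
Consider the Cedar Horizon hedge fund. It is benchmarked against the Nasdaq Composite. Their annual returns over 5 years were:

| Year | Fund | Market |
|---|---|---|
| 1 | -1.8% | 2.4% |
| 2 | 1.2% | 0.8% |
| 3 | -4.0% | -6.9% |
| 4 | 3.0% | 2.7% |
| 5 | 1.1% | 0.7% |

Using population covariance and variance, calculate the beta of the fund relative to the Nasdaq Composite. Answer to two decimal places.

r̄p = -0.1000%,  r̄m = -0.0600%
Cov = Σ(rp − r̄p)(rm − r̄m) / 5 = 6.6160
Var(rm) = Σ(rm − r̄m)² / 5 = 12.3544
β = Cov / Var = 6.6160 / 12.3544 = 0.5355

0.54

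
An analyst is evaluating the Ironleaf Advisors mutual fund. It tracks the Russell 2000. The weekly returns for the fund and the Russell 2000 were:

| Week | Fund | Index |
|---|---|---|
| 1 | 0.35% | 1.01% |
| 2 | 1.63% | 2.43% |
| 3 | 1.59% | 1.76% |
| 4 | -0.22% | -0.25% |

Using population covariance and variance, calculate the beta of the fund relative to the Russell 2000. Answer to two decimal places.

r̄p = 0.8375%,  r̄m = 1.2375%
Cov = Σ(rp − r̄p)(rm − r̄m) / 4 = 0.7555
Var(rm) = Σ(rm − r̄m)² / 4 = 0.9899
β = Cov / Var = 0.7555 / 0.9899 = 0.7632

0.76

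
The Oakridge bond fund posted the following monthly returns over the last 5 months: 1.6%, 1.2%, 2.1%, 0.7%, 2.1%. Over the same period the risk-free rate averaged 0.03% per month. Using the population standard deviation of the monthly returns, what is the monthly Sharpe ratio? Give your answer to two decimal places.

2.80

r̄ = (1.6 + 1.2 + 2.1 + 0.7 + 2.1) / 5 = 1.5400%
Population std dev = √[1.4520 / 5] = 0.5389%
Sharpe = (r̄ − rf) / σ = (1.5400 − 0.03) / 0.5389 = 1.5100 / 0.5389 = 2.8020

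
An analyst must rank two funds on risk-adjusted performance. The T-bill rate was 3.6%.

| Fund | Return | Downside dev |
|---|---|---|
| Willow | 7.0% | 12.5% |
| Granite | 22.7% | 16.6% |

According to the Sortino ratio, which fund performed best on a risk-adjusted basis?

Willow: Sortino ratio = (7.0% − 3.6%) / 12.5% = 0.272
Granite: Sortino ratio = (22.7% − 3.6%) / 16.6% = 1.151
Highest: Granite (1.151).

Granite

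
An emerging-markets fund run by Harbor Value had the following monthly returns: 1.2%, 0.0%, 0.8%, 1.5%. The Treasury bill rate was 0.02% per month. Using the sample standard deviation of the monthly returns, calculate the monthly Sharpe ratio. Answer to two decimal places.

Mean return r̄ = 3.50 / 4 = 0.8750%
Sample σ = √[Σ(r − r̄)² / 3] = √[1.2675 / 3] = √0.4225 = 0.6500%
Sharpe = (r̄ − rf) / σ = (0.8750 − 0.02) / 0.6500 = 0.8550 / 0.6500 = 1.3154

1.32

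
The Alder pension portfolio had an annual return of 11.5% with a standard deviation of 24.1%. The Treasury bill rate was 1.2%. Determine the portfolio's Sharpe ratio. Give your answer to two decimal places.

Sharpe = (Rp − Rf) / σp = (11.5% − 1.2%) / 24.1% = 10.30% / 24.1% = 0.4274

0.43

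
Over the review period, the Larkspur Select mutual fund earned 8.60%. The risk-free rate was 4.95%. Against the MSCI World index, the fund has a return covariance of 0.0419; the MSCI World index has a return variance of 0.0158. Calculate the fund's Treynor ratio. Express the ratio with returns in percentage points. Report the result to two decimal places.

β = Cov / Var = 0.0419 / 0.0158 = 2.6519
Treynor = (Rp − Rf) / β = (8.60% − 4.95%) / 2.6519 = 3.65 / 2.6519 = 1.3764

1.38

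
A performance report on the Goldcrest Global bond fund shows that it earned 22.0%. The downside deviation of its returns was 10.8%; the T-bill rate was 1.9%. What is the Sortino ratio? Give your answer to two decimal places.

Sortino = (Rp − Rf) / σd = (22.0% − 1.9%) / 10.8% = 20.10% / 10.8% = 1.8611

1.86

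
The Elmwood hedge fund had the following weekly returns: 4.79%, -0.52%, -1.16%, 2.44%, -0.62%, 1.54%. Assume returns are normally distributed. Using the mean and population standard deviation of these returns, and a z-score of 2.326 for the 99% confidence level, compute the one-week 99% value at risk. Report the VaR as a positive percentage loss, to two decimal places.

Mean return r̄ = 6.470 / 6 = 1.0783%
Population σ = √[Σ(r − r̄)² / 6] = √[26.2929 / 6] = √4.3822 = 2.0934%
VaR = −(r̄ − z·σ) = −(1.0783 − 2.326 × 2.0934) = −(-3.7909) = 3.7909%

3.79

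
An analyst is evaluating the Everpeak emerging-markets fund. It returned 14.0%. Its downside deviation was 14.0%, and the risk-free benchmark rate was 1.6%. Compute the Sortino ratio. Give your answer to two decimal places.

0.89

Sortino = (Rp − Rf) / σd = (14.0% − 1.6%) / 14.0% = 12.40% / 14.0% = 0.8857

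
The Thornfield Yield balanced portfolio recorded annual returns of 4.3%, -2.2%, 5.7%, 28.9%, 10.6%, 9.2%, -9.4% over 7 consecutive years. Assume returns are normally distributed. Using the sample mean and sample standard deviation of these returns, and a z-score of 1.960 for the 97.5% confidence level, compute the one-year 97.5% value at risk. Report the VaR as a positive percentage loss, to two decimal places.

16.73

Mean return r̄ = 47.10 / 7 = 6.7286%
Sample std dev = √[859.4743 / 6] = 11.9685%
VaR = −(r̄ − z·σ) = −(6.7286 − 1.960 × 11.9685) = −(-16.7297) = 16.7297%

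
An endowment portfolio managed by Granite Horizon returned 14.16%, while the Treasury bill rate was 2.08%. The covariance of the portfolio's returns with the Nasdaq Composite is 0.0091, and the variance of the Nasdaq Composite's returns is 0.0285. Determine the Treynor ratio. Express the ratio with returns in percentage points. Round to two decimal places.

β = Cov / Var = 0.0091 / 0.0285 = 0.3193
Treynor = (Rp − Rf) / β = (14.16% − 2.08%) / 0.3193 = 12.08 / 0.3193 = 37.8328

37.83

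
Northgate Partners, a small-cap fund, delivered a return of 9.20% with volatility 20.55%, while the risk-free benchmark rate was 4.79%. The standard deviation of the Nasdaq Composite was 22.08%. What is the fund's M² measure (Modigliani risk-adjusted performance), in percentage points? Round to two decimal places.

9.53

Sharpe = (Rp − Rf) / σp = (9.20% − 4.79%) / 20.55% = 0.2146
M² = Rf + Sharpe × σm = 4.79% + 0.2146 × 22.08% = 9.5284%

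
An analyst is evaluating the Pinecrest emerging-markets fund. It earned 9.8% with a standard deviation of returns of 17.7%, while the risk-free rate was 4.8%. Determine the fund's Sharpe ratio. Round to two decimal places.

0.28

Sharpe = (Rp − Rf) / σp = (9.8% − 4.8%) / 17.7% = 5.00% / 17.7% = 0.2825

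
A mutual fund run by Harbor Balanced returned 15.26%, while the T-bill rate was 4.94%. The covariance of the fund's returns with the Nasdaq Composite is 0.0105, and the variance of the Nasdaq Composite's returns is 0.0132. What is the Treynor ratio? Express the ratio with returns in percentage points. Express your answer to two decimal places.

β = Cov / Var = 0.0105 / 0.0132 = 0.7955
Treynor = (Rp − Rf) / β = (15.26% − 4.94%) / 0.7955 = 10.32 / 0.7955 = 12.9730

12.97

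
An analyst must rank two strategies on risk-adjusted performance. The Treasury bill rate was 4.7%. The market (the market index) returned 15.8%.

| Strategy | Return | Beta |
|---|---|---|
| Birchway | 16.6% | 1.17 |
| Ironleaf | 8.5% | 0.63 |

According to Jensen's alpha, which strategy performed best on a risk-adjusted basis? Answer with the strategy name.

Birchway: α = 16.6% − [4.7% + 1.17 × (15.8% − 4.7%)] = -1.087
Ironleaf: α = 8.5% − [4.7% + 0.63 × (15.8% − 4.7%)] = -3.193
Highest: Birchway (-1.087).

Birchway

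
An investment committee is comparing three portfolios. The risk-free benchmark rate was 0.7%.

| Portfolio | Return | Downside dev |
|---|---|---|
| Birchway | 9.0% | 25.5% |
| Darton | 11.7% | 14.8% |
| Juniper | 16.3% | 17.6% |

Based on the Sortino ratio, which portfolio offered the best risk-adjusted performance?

Birchway: Sortino ratio = (9.0% − 0.7%) / 25.5% = 0.325
Darton: Sortino ratio = (11.7% − 0.7%) / 14.8% = 0.743
Juniper: Sortino ratio = (16.3% − 0.7%) / 17.6% = 0.886
Highest: Juniper (0.886).

Juniper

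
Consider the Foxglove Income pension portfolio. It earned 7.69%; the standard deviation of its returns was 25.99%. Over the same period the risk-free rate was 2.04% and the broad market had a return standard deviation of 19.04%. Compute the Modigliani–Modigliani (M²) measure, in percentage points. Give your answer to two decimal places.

6.18

Sharpe = (Rp − Rf) / σp = (7.69% − 2.04%) / 25.99% = 0.2174
M² = Rf + Sharpe × σm = 2.04% + 0.2174 × 19.04% = 6.1793%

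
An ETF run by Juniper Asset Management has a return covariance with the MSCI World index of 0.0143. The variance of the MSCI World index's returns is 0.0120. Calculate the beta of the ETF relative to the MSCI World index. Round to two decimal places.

1.19

β = Cov(Rp, Rm) / Var(Rm) = 0.0143 / 0.0120 = 1.1917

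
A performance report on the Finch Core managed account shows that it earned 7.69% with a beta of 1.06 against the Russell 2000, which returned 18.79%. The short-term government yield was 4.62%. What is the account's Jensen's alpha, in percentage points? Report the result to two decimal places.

CAPM expected return = Rf + β(Rm − Rf) = 4.62% + 1.06 × (18.79% − 4.62%) = 4.62 + 1.06 × 14.17 = 19.6402%
Jensen's α = Rp − E[R] = 7.69% − 19.6402% = -11.9502

-11.95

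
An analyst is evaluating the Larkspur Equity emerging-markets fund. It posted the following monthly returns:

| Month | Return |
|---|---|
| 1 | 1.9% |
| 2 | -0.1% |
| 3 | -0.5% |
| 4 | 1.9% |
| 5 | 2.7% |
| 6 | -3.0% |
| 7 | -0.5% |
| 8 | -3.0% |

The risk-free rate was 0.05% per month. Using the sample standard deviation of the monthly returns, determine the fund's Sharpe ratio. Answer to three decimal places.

-0.058

μ = (1.9 − 0.1 − 0.5 + 1.9 + 2.7 − 3 − 0.5 − 3) / 8 = -0.0750%
Σ(r − μ)² = (1.9 − (-0.0750))² + (-0.1 − (-0.0750))² + (-0.5 − (-0.0750))² + … = 32.9750
sample σ = √(32.9750 / 7) = √4.7107 = 2.1704%
Sharpe = (μ − rf) / σ = (-0.0750 − 0.05) / 2.1704 = -0.1250 / 2.1704 = -0.0576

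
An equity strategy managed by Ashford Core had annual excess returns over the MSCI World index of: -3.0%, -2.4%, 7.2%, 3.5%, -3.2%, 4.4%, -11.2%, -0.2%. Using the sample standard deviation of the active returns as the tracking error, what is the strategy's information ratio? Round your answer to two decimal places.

r̄ = (-3 − 2.4 + 7.2 + 3.5 − 3.2 + 4.4 − 11.2 − 0.2) / 8 = -0.6125%
Σ(r − r̄)² = 230.9288; sample σ = √(230.9288/7) = 5.7437%
IR = r̄ / tracking error = -0.6125 / 5.7437 = -0.1066

-0.11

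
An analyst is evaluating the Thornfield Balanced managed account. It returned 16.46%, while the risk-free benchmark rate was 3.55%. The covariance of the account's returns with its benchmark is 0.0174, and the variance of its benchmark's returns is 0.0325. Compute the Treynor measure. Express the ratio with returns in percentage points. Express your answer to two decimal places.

24.11

β = Cov / Var = 0.0174 / 0.0325 = 0.5354
Treynor = (Rp − Rf) / β = (16.46% − 3.55%) / 0.5354 = 12.91 / 0.5354 = 24.1128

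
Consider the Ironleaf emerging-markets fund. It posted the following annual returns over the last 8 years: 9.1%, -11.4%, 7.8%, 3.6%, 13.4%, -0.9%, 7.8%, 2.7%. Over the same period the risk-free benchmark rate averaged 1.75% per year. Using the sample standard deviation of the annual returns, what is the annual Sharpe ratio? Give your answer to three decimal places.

0.297

r̄ = (9.1 − 11.4 + 7.8 + 3.6 + 13.4 − 0.9 + 7.8 + 2.7) / 8 = 32.10 / 8 = 4.0125%
Σ(r − r̄)² = 406.2688; sample σ = √(406.2688/7) = 7.6183%
Sharpe = (r̄ − rf) / σ = (4.0125 − 1.75) / 7.6183 = 2.2625 / 7.6183 = 0.2970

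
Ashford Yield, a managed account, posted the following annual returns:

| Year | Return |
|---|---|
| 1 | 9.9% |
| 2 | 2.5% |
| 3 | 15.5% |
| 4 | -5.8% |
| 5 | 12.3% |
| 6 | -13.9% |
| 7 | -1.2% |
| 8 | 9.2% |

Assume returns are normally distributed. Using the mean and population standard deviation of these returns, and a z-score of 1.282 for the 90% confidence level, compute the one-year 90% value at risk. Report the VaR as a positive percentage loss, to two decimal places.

8.49

r̄ = (9.9 + 2.5 + 15.5 − 5.8 + 12.3 − 13.9 − 1.2 + 9.2) / 8 = 28.50 / 8 = 3.5625%
Σ(r − r̄)² = (9.9 − 3.5625)² + (2.5 − 3.5625)² + (15.5 − 3.5625)² + … = 707.1988
population σ = √(707.1988 / 8) = √88.3999 = 9.4021%
VaR = −(r̄ − z·σ) = −(3.5625 − 1.282 × 9.4021) = −(-8.4910) = 8.4910%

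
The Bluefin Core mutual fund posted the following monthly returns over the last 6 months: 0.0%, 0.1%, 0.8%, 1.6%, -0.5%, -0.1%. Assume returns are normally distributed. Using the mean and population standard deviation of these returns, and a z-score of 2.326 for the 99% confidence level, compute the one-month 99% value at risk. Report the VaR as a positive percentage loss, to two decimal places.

1.29

μ = (0 + 0.1 + 0.8 + 1.6 − 0.5 − 0.1) / 6 = 1.90 / 6 = 0.3167%
Σ(r − μ)² = (0 − 0.3167)² + (0.1 − 0.3167)² + … = 2.8683
population σ = √(2.8683 / 6) = √0.4781 = 0.6914%
VaR = −(μ − z·σ) = −(0.3167 − 2.326 × 0.6914) = −(-1.2915) = 1.2915%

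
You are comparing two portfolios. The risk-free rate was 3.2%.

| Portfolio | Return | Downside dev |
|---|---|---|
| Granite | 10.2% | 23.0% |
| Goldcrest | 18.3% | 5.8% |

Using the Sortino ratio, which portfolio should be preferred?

Granite: Sortino ratio = (10.2% − 3.2%) / 23.0% = 0.304
Goldcrest: Sortino ratio = (18.3% − 3.2%) / 5.8% = 2.603
Highest: Goldcrest (2.603).

Goldcrest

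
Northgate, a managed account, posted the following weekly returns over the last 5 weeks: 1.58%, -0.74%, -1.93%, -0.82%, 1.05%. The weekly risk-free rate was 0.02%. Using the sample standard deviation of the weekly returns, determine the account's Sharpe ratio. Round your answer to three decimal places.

-0.133

Mean return μ = -0.860 / 5 = -0.1720%
Sample std dev = √[8.3959 / 4] = 1.4488%
Sharpe = (μ − rf) / σ = (-0.1720 − 0.02) / 1.4488 = -0.1920 / 1.4488 = -0.1325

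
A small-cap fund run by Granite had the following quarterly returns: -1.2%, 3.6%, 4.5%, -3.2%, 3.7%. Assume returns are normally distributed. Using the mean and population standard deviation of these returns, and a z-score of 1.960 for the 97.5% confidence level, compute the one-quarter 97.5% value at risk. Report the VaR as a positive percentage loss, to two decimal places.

4.57

r̄ = (-1.2 + 3.6 + 4.5 − 3.2 + 3.7) / 5 = 7.40 / 5 = 1.4800%
Σ(r − r̄)² = 47.6280; population σ = √(47.6280/5) = 3.0864%
VaR = −(r̄ − z·σ) = −(1.4800 − 1.960 × 3.0864) = −(-4.5693) = 4.5693%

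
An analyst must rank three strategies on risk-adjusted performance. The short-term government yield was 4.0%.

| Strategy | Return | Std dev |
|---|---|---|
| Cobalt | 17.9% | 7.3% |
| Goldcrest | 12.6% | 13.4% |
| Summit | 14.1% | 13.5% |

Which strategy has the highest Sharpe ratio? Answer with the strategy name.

Cobalt

Cobalt: Sharpe ratio = (17.9% − 4.0%) / 7.3% = 1.904
Goldcrest: Sharpe ratio = (12.6% − 4.0%) / 13.4% = 0.642
Summit: Sharpe ratio = (14.1% − 4.0%) / 13.5% = 0.748
Highest: Cobalt (1.904).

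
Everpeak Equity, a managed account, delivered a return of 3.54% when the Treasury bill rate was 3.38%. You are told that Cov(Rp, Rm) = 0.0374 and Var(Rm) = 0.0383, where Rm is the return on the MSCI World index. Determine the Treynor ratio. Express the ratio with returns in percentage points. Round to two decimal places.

0.16

β = Cov / Var = 0.0374 / 0.0383 = 0.9765
Treynor = (Rp − Rf) / β = (3.54% − 3.38%) / 0.9765 = 0.16 / 0.9765 = 0.1639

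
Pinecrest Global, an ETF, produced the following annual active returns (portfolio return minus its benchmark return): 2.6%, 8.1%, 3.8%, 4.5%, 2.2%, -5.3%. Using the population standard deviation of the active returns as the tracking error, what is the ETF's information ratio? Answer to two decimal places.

Mean return μ = 15.90 / 6 = 2.6500%
Population std dev = √[97.8550 / 6] = 4.0385%
IR = μ / tracking error = 2.6500 / 4.0385 = 0.6562

0.66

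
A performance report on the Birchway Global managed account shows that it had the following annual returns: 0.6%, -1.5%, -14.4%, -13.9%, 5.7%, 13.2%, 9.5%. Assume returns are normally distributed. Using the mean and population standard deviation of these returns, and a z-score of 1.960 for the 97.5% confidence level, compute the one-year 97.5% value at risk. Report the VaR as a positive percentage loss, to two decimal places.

Mean return r̄ = -0.80 / 7 = -0.1143%
Population std dev = √[700.0686 / 7] = 10.0005%
VaR = −(r̄ − z·σ) = −(-0.1143 − 1.960 × 10.0005) = −(-19.7153) = 19.7153%

19.72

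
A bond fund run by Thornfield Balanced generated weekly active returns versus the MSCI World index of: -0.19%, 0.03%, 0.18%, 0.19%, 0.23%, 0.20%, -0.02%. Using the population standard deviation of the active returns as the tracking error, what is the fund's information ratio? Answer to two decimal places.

r̄ = (-0.19 + 0.03 + 0.18 + 0.19 + 0.23 + 0.2 − 0.02) / 7 = 0.620 / 7 = 0.0886%
Population σ = √[Σ(r − r̄)² / 7] = √[0.1439 / 7] = √0.0206 = 0.1435%
IR = r̄ / tracking error = 0.0886 / 0.1435 = 0.6174

0.62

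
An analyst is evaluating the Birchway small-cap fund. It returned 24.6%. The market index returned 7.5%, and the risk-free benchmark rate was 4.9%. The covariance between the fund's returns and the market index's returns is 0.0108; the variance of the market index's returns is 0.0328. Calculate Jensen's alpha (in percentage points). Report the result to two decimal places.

β = Cov / Var = 0.0108 / 0.0328 = 0.3293
E[R] = Rf + β(Rm − Rf) = 4.9% + 0.3293 × (7.5% − 4.9%) = 5.7562%
α = Rp − E[R] = 24.6% − 5.7562% = 18.8438

18.84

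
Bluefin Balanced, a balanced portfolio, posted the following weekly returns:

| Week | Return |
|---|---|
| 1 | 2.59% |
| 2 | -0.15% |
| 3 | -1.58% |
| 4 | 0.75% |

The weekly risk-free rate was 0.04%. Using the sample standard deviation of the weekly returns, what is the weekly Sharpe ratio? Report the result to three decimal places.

0.208

Mean return r̄ = 1.610 / 4 = 0.4025%
Σ(r − r̄)² = (2.59 − 0.4025)² + (-0.15 − 0.4025)² + (-1.58 − 0.4025)² + … = 9.1415
σ = √[9.1415 / 3] = 1.7456%
Sharpe = (r̄ − rf) / σ = (0.4025 − 0.04) / 1.7456 = 0.3625 / 1.7456 = 0.2077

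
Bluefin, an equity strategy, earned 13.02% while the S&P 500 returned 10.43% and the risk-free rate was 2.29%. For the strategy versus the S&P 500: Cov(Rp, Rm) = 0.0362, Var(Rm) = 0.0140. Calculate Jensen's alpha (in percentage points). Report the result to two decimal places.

β = Cov / Var = 0.0362 / 0.0140 = 2.5857
E[R] = Rf + β(Rm − Rf) = 2.29% + 2.5857 × (10.43% − 2.29%) = 23.3376%
α = Rp − E[R] = 13.02% − 23.3376% = -10.3176

-10.32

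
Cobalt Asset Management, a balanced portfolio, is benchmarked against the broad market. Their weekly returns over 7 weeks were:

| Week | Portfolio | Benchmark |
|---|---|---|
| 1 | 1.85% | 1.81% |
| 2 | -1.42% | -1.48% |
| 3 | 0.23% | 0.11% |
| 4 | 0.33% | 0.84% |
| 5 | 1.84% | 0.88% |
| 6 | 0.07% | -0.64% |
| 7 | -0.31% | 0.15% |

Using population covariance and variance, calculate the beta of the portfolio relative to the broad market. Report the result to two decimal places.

r̄p = 0.3700%,  r̄m = 0.2386%
Cov = Σ(rp − r̄p)(rm − r̄m) / 7 = 0.9518
Var(rm) = Σ(rm − r̄m)² / 7 = 0.9989
β = Cov / Var = 0.9518 / 0.9989 = 0.9528

0.95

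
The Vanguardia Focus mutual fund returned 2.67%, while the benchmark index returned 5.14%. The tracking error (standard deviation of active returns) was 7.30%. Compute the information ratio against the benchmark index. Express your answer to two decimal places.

IR = (Rp − Rb) / TE = (2.67% − 5.14%) / 7.30% = -2.47% / 7.30% = -0.3384

-0.34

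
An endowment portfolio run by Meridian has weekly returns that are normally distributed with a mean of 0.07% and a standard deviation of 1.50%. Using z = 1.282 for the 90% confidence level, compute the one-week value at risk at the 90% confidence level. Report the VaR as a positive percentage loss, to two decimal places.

1.85

VaR (as % loss) = −(μ − z·σ) = −(0.07% − 1.282 × 1.50%) = −(-1.8530%) = 1.8530%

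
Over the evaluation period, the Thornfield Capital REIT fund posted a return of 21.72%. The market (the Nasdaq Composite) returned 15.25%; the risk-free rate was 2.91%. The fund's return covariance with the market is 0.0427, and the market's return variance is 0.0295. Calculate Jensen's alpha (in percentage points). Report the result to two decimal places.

β = Cov / Var = 0.0427 / 0.0295 = 1.4475
E[R] = Rf + β(Rm − Rf) = 2.91% + 1.4475 × (15.25% − 2.91%) = 20.7722%
α = Rp − E[R] = 21.72% − 20.7722% = 0.9478

0.95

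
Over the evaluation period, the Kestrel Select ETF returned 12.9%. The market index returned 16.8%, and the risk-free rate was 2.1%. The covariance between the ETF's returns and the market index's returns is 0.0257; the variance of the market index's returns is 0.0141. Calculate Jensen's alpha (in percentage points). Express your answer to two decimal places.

β = Cov / Var = 0.0257 / 0.0141 = 1.8227
E[R] = Rf + β(Rm − Rf) = 2.1% + 1.8227 × (16.8% − 2.1%) = 28.8937%
α = Rp − E[R] = 12.9% − 28.8937% = -15.9937

-15.99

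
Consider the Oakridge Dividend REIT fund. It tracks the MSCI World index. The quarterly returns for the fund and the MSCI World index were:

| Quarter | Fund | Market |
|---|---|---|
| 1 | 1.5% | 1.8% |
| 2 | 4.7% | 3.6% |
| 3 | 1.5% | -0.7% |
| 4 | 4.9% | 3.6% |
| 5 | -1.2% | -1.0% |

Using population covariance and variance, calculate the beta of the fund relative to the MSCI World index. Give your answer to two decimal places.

1.04

r̄p = 2.2800%,  r̄m = 1.4600%
Cov = Σ(rp − r̄p)(rm − r̄m) / 5 = 4.1532
Var(rm) = Σ(rm − r̄m)² / 5 = 3.9984
β = Cov / Var = 4.1532 / 3.9984 = 1.0387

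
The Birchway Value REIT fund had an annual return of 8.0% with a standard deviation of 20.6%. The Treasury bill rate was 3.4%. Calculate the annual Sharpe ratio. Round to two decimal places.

Sharpe = (Rp − Rf) / σp = (8.0% − 3.4%) / 20.6% = 4.60% / 20.6% = 0.2233

0.22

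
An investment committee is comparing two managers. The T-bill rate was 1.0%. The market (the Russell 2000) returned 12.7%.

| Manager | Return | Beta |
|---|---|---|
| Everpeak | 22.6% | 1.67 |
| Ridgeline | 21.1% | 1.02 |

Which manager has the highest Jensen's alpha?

Ridgeline

Everpeak: α = 22.6% − [1.0% + 1.67 × (12.7% − 1.0%)] = 2.061
Ridgeline: α = 21.1% − [1.0% + 1.02 × (12.7% − 1.0%)] = 8.166
Highest: Ridgeline (8.166).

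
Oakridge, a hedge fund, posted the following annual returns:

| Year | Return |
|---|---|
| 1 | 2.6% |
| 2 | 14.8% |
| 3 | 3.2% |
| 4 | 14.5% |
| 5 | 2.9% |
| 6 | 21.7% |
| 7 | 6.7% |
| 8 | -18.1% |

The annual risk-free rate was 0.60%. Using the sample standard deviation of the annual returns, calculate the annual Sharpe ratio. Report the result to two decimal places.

0.45

r̄ = (2.6 + 14.8 + 3.2 + 14.5 + 2.9 + 21.7 + 6.7 − 18.1) / 8 = 48.30 / 8 = 6.0375%
Σ(r − r̄)² = 1006.4788; sample σ = √(1006.4788/7) = 11.9909%
Sharpe = (r̄ − rf) / σ = (6.0375 − 0.6) / 11.9909 = 5.4375 / 11.9909 = 0.4535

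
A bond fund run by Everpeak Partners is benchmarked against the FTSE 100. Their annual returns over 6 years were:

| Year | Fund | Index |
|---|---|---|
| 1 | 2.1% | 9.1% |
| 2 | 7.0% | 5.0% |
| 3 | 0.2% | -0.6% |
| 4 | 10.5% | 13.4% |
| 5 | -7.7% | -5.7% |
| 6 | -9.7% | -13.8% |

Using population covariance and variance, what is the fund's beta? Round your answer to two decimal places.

0.74

r̄p = 0.4000%,  r̄m = 1.2333%
Cov = Σ(rp − r̄p)(rm − r̄m) / 6 = 61.5800
Var(rm) = Σ(rm − r̄m)² / 6 = 83.5889
β = Cov / Var = 61.5800 / 83.5889 = 0.7367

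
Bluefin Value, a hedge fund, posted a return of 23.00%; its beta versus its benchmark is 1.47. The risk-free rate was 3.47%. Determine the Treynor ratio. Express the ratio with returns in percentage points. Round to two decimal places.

13.29

Treynor = (Rp − Rf) / β = (23.00% − 3.47%) / 1.47 = 19.53 / 1.47 = 13.2857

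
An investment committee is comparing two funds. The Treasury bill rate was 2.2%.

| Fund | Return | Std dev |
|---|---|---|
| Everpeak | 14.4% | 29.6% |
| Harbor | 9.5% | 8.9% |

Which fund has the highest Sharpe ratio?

Harbor

Everpeak: Sharpe ratio = (14.4% − 2.2%) / 29.6% = 0.412
Harbor: Sharpe ratio = (9.5% − 2.2%) / 8.9% = 0.820
Highest: Harbor (0.820).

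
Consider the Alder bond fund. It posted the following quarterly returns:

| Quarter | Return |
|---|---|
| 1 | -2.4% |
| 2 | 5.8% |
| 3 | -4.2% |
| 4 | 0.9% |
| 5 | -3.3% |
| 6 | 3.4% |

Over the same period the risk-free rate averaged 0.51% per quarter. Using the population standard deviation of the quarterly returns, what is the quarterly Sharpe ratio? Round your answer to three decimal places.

-0.130

r̄ = (-2.4 + 5.8 − 4.2 + 0.9 − 3.3 + 3.4) / 6 = 0.0333%
Population std dev = √[80.2933 / 6] = 3.6582%
Sharpe = (r̄ − rf) / σ = (0.0333 − 0.51) / 3.6582 = -0.4767 / 3.6582 = -0.1303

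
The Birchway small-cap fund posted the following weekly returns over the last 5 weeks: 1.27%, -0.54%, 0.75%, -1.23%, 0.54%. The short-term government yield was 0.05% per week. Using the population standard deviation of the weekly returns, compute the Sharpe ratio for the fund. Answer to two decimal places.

0.12

μ = (1.27 − 0.54 + 0.75 − 1.23 + 0.54) / 5 = 0.790 / 5 = 0.1580%
Population std dev = √[4.1467 / 5] = 0.9107%
Sharpe = (μ − rf) / σ = (0.1580 − 0.05) / 0.9107 = 0.1080 / 0.9107 = 0.1186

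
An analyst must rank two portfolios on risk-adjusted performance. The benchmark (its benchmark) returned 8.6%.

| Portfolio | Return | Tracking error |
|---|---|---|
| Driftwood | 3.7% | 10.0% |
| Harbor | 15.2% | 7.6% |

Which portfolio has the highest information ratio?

Harbor

Driftwood: IR = (3.7% − 8.6%) / 10.0% = -0.490
Harbor: IR = (15.2% − 8.6%) / 7.6% = 0.868
Highest: Harbor (0.868).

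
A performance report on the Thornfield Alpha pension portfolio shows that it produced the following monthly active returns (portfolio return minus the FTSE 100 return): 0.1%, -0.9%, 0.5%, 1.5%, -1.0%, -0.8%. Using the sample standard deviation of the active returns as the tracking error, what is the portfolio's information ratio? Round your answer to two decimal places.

r̄ = (0.1 − 0.9 + 0.5 + 1.5 − 1 − 0.8) / 6 = -0.1000%
Sample σ = √[Σ(r − r̄)² / 5] = √[4.9000 / 5] = √0.9800 = 0.9899%
IR = r̄ / tracking error = -0.1000 / 0.9899 = -0.1010

-0.10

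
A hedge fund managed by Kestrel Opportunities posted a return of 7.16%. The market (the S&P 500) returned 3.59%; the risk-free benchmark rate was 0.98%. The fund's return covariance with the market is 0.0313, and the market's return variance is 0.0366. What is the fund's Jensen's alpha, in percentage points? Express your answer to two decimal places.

3.95

β = Cov / Var = 0.0313 / 0.0366 = 0.8552
E[R] = Rf + β(Rm − Rf) = 0.98% + 0.8552 × (3.59% − 0.98%) = 3.2121%
α = Rp − E[R] = 7.16% − 3.2121% = 3.9479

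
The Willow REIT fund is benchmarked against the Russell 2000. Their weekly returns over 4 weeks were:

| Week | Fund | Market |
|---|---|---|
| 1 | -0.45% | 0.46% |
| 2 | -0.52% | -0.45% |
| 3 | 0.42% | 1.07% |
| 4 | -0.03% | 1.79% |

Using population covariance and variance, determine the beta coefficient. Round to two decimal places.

0.31

r̄p = -0.1450%,  r̄m = 0.7175%
Cov = Σ(rp − r̄p)(rm − r̄m) / 4 = 0.2097
Var(rm) = Σ(rm − r̄m)² / 4 = 0.6760
β = Cov / Var = 0.2097 / 0.6760 = 0.3102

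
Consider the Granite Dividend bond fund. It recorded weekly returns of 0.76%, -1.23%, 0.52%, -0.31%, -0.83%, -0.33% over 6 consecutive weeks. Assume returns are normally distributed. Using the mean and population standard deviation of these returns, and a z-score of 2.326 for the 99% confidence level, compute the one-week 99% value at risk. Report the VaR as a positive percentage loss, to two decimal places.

μ = (0.76 − 1.23 + 0.52 − 0.31 − 0.83 − 0.33) / 6 = -1.420 / 6 = -0.2367%
Σ(r − μ)² = (0.76 − (-0.2367))² + (-1.23 − (-0.2367))² + (0.52 − (-0.2367))² + … = 2.9187
population σ = √(2.9187 / 6) = √0.4865 = 0.6975%
VaR = −(μ − z·σ) = −(-0.2367 − 2.326 × 0.6975) = −(-1.8591) = 1.8591%

1.86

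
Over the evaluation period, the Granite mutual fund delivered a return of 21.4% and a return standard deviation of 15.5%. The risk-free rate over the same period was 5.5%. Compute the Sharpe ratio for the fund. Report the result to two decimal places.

1.03

Sharpe = (Rp − Rf) / σp = (21.4% − 5.5%) / 15.5% = 15.90% / 15.5% = 1.0258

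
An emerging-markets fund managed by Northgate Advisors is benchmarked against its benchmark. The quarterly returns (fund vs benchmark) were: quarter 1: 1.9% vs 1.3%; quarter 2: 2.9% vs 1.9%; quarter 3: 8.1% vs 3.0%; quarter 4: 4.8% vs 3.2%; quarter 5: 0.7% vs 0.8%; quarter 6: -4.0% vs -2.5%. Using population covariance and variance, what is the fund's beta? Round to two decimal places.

1.84

r̄p = 2.4000%,  r̄m = 1.2833%
Cov = Σ(rp − r̄p)(rm − r̄m) / 6 = 6.6200
Var(rm) = Σ(rm − r̄m)² / 6 = 3.5914
β = Cov / Var = 6.6200 / 3.5914 = 1.8433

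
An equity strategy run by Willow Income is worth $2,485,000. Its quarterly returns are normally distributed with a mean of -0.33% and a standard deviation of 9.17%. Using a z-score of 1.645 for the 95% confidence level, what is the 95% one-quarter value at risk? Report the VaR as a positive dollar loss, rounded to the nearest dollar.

$383,054

Return at the 95% tail: μ − z·σ = -0.33% − 1.645 × 9.17% = -0.33 − 15.08465 = -15.41465%
VaR = −(-15.41465%) × $2,485,000 = 15.41465% × $2,485,000 = $383,054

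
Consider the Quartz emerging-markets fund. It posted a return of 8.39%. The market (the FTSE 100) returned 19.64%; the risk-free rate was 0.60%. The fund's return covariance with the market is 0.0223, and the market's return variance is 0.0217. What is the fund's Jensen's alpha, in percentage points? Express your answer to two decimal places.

-11.78

β = Cov / Var = 0.0223 / 0.0217 = 1.0276
E[R] = Rf + β(Rm − Rf) = 0.60% + 1.0276 × (19.64% − 0.60%) = 20.1655%
α = Rp − E[R] = 8.39% − 20.1655% = -11.7755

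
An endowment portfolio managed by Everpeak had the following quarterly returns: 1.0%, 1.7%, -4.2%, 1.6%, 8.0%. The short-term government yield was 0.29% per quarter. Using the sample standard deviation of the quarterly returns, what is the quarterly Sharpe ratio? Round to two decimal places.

0.31

r̄ = (1 + 1.7 − 4.2 + 1.6 + 8) / 5 = 8.10 / 5 = 1.6200%
Sample std dev = √[74.9680 / 4] = 4.3292%
Sharpe = (r̄ − rf) / σ = (1.6200 − 0.29) / 4.3292 = 1.3300 / 4.3292 = 0.3072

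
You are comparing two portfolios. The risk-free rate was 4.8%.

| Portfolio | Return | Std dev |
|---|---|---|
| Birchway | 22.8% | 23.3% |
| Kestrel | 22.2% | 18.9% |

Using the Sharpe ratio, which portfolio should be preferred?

Birchway: Sharpe ratio = (22.8% − 4.8%) / 23.3% = 0.773
Kestrel: Sharpe ratio = (22.2% − 4.8%) / 18.9% = 0.921
Highest: Kestrel (0.921).

Kestrel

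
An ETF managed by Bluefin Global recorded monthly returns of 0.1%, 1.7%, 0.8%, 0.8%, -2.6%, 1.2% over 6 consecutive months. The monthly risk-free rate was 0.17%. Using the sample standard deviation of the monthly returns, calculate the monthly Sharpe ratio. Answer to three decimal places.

Mean return μ = 2.00 / 6 = 0.3333%
Σ(r − μ)² = (0.1 − 0.3333)² + (1.7 − 0.3333)² + (0.8 − 0.3333)² + … = 11.7133
σ = √[11.7133 / 5] = 1.5306%
Sharpe = (μ − rf) / σ = (0.3333 − 0.17) / 1.5306 = 0.1633 / 1.5306 = 0.1067

0.107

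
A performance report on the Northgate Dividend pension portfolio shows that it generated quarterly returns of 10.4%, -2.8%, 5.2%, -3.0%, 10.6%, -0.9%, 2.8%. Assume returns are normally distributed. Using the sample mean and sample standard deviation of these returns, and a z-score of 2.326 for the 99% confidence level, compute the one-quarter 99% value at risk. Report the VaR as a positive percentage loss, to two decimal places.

10.31

r̄ = (10.4 − 2.8 + 5.2 − 3 + 10.6 − 0.9 + 2.8) / 7 = 3.1857%
Σ(r − r̄)² = 202.0086; sample σ = √(202.0086/6) = 5.8024%
VaR = −(r̄ − z·σ) = −(3.1857 − 2.326 × 5.8024) = −(-10.3107) = 10.3107%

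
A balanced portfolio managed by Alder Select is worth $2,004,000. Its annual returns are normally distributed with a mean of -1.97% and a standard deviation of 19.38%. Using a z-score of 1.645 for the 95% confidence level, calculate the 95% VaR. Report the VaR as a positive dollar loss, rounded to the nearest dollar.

Return at the 95% tail: μ − z·σ = -1.97% − 1.645 × 19.38% = -1.97 − 31.8801 = -33.8501%
VaR = −(-33.8501%) × $2,004,000 = 33.8501% × $2,004,000 = $678,356

$678,356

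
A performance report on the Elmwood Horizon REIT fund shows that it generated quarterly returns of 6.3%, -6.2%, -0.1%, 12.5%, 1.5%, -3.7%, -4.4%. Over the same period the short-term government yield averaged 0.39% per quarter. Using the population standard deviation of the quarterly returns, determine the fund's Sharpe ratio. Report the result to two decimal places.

0.07

Mean return r̄ = 5.90 / 7 = 0.8429%
Σ(r − r̄)² = (6.3 − 0.8429)² + (-6.2 − 0.8429)² + (-0.1 − 0.8429)² + … = 264.7171
σ = √[264.7171 / 7] = 6.1495%
Sharpe = (r̄ − rf) / σ = (0.8429 − 0.39) / 6.1495 = 0.4529 / 6.1495 = 0.0736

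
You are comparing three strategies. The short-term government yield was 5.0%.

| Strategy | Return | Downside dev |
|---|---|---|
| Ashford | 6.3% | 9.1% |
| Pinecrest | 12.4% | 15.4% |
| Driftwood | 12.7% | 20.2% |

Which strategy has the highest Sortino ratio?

Ashford: Sortino ratio = (6.3% − 5.0%) / 9.1% = 0.143
Pinecrest: Sortino ratio = (12.4% − 5.0%) / 15.4% = 0.481
Driftwood: Sortino ratio = (12.7% − 5.0%) / 20.2% = 0.381
Highest: Pinecrest (0.481).

Pinecrest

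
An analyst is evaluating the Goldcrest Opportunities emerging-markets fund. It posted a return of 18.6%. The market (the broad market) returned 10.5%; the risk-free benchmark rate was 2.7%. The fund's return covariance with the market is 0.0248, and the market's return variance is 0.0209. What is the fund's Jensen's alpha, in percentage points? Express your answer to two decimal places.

6.64

β = Cov / Var = 0.0248 / 0.0209 = 1.1866
E[R] = Rf + β(Rm − Rf) = 2.7% + 1.1866 × (10.5% − 2.7%) = 11.9555%
α = Rp − E[R] = 18.6% − 11.9555% = 6.6445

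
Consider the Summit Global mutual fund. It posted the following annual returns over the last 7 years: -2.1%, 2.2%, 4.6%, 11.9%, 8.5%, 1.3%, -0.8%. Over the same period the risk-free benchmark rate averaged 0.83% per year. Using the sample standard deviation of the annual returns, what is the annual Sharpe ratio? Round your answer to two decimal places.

0.56

Mean return μ = 25.60 / 7 = 3.6571%
Σ(r − μ)² = 152.9771; sample σ = √(152.9771/6) = 5.0494%
Sharpe = (μ − rf) / σ = (3.6571 − 0.83) / 5.0494 = 2.8271 / 5.0494 = 0.5599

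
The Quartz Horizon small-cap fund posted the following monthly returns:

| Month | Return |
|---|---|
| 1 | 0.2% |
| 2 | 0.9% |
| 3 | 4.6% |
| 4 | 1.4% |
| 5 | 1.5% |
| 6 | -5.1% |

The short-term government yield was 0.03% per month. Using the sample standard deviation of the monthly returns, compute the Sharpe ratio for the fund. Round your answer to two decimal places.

Mean return r̄ = 3.50 / 6 = 0.5833%
Σ(r − r̄)² = (0.2 − 0.5833)² + (0.9 − 0.5833)² + … = 50.1883
sample σ = √(50.1883 / 5) = √10.0377 = 3.1682%
Sharpe = (r̄ − rf) / σ = (0.5833 − 0.03) / 3.1682 = 0.5533 / 3.1682 = 0.1746

0.17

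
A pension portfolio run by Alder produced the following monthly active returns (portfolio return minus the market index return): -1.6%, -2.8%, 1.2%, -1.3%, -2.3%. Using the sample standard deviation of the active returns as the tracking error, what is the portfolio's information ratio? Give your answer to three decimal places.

-0.879

Mean return r̄ = -6.80 / 5 = -1.3600%
Sample σ = √[Σ(r − r̄)² / 4] = √[9.5720 / 4] = √2.3930 = 1.5469%
IR = r̄ / tracking error = -1.3600 / 1.5469 = -0.8792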